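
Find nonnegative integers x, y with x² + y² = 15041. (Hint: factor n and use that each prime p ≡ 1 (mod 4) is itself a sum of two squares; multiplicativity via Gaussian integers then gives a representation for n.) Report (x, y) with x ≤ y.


Step 1: Factor n = 15041 = 13^2 · 89.
Step 2: Check the mod-4 condition on each prime factor: 13 ≡ 1 (mod 4), exponent 2; 89 ≡ 1 (mod 4), exponent 1.
All primes ≡ 3 (mod 4) appear to even exponent (or don't appear), so by the two-squares theorem n IS expressible as a sum of two squares.
Step 3: Build a representation. Here n = 13 · 13 · 89 is a product of primes ≡ 1 (mod 4). Each prime p ≡ 1 (mod 4) is itself a sum of two squares; find a² by testing p − a² for a perfect square:
  13: 13 − 1² = 12, 13 − 2² = 9 = 3² ⇒ 13 = 2² + 3².
  89: 89 − 1² = 88, 89 − 2² = 85, 89 − 3² = 80, 89 − 4² = 73, 89 − 5² = 64 = 8² ⇒ 89 = 5² + 8².
  Combine using the Brahmagupta–Fibonacci identity (a² + b²)(c² + d²) = (ac − bd)² + (ad + bc)² = (ac + bd)² + (ad − bc)²:
  13 · 13 = 169: from (2² + 3²)(2² + 3²), take (2·2 − 3·3, 2·3 + 3·2) = (4 − 9, 6 + 6) = (-5, 12); dropping signs (only squares matter) gives (5, 12); check 5² + 12² = 25 + 144 = 169 ✓.
  169 · 89 = 15041: from (5² + 12²)(5² + 8²), take (5·5 − 12·8, 5·8 + 12·5) = (25 − 96, 40 + 60) = (-71, 100); dropping signs (only squares matter) gives (71, 100); check 71² + 100² = 5041 + 10000 = 15041 ✓.
Step 4: Order so x ≤ y and verify: 71² + 100² = 5041 + 10000 = 15041 = n. ✓

n = 15041 = 71² + 100² (one valid representation with x ≤ y).


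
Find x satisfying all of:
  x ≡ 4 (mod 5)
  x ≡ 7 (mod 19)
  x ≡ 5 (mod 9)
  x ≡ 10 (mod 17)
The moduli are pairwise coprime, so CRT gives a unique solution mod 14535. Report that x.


Product of moduli M = 5 · 19 · 9 · 17 = 14535.
Merge one congruence at a time:
  Start: x ≡ 4 (mod 5).
  Combine with x ≡ 7 (mod 19); new modulus lcm = 95.
    Write x = 4 + 5·t and substitute into x ≡ 7 (mod 19): 5·t ≡ 7 − 4 = 3 (mod 19).
    The inverse of 5 mod 19 is 4 (since 5·4 = 20 = 1·19 + 1), so t ≡ 4·3 = 12 ≡ 12 (mod 19).
    Then x = 4 + 5·12 = 64, valid modulo lcm(5, 19) = 95: x ≡ 64 (mod 95).
  Combine with x ≡ 5 (mod 9); new modulus lcm = 855.
    Write x = 64 + 95·t and substitute into x ≡ 5 (mod 9): 95·t ≡ 5 − 64 = -59 (mod 9).
    Reduce coefficients mod 9: 5·t ≡ 4 (mod 9).
    The inverse of 5 mod 9 is 2 (since 5·2 = 10 = 1·9 + 1), so t ≡ 2·4 = 8 ≡ 8 (mod 9).
    Then x = 64 + 95·8 = 824, valid modulo lcm(95, 9) = 855: x ≡ 824 (mod 855).
  Combine with x ≡ 10 (mod 17); new modulus lcm = 14535.
    Write x = 824 + 855·t and substitute into x ≡ 10 (mod 17): 855·t ≡ 10 − 824 = -814 (mod 17).
    Reduce coefficients mod 17: 5·t ≡ 2 (mod 17).
    The inverse of 5 mod 17 is 7 (since 5·7 = 35 = 2·17 + 1), so t ≡ 7·2 = 14 ≡ 14 (mod 17).
    Then x = 824 + 855·14 = 12794, valid modulo lcm(855, 17) = 14535: x ≡ 12794 (mod 14535).
Verify against each original: 12794 mod 5 = 4, 12794 mod 19 = 7, 12794 mod 9 = 5, 12794 mod 17 = 10.

x ≡ 12794 (mod 14535).


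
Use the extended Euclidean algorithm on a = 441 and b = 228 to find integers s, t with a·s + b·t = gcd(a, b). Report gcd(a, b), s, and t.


Euclidean algorithm on (441, 228) — divide until remainder is 0:
  441 = 1 · 228 + 213
  228 = 1 · 213 + 15
  213 = 14 · 15 + 3
  15 = 5 · 3 + 0
gcd(441, 228) = 3.
Track Bezout coefficients alongside the remainders: start with r₀ = 441 = a·1 + b·0 (s = 1, t = 0) and r₁ = 228 = a·0 + b·1 (s = 0, t = 1); each new remainder r_{k+1} = r_{k-1} − q_k·r_k inherits s_{k+1} = s_{k-1} − q_k·s_k, t_{k+1} = t_{k-1} − q_k·t_k, so r_k = a·s_k + b·t_k at every step:
  q = 1: r = 213, s = 1 − 1·0 = 1, t = 0 − 1·1 = -1  (check: 441·1 + 228·(-1) = 213)
  q = 1: r = 15, s = 0 − 1·1 = -1, t = 1 − 1·(-1) = 2  (check: 441·(-1) + 228·2 = 15)
  q = 14: r = 3, s = 1 − 14·(-1) = 15, t = -1 − 14·2 = -29  (check: 441·15 + 228·(-29) = 3)
The row with r = 3 (the gcd) gives the Bezout coefficients s = 15, t = -29.
Result: 441 · (15) + 228 · (-29) = 3.

gcd(441, 228) = 3; s = 15, t = -29 (check: 441·15 + 228·(-29) = 3).


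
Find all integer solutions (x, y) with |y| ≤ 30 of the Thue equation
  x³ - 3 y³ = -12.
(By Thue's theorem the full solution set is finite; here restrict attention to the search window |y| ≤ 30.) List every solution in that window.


The equation is x³ - 3y³ = -12. For fixed y, x³ = 3·y³ − 12, so a solution requires the RHS to be a perfect cube.
Strategy: iterate y from -30 to 30, compute RHS = 3·y³ − 12, and check whether it is a (positive or negative) perfect cube.
Check small values of y:
  y = 0: RHS = -12 is not a perfect cube.
  y = 1: RHS = -9 is not a perfect cube.
  y = -1: RHS = -15 is not a perfect cube.
  y = 2: RHS = 12 is not a perfect cube.
  y = -2: RHS = -36 is not a perfect cube.
  y = 3: RHS = 69 is not a perfect cube.
  y = -3: RHS = -93 is not a perfect cube.
Continuing the search up to |y| = 30 finds no solutions either.
No (x, y) in the scanned range satisfies the equation.

No integer solutions with |y| ≤ 30.


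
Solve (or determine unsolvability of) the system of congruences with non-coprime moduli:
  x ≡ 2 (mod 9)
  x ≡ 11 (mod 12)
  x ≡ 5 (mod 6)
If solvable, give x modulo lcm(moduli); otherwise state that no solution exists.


Moduli 9, 12, 6 are not pairwise coprime, so CRT works modulo lcm(m_i) when all pairwise compatibility conditions hold.
Pairwise compatibility: gcd(m_i, m_j) must divide a_i - a_j for every pair.
Merge one congruence at a time:
  Start: x ≡ 2 (mod 9).
  Combine with x ≡ 11 (mod 12): gcd(9, 12) = 3; 11 - 2 = 9, which IS divisible by 3, so compatible.
    Write x = 2 + 9·t and substitute into x ≡ 11 (mod 12): 9·t ≡ 11 − 2 = 9 (mod 12).
    Divide the congruence (and modulus) by g = 3: 3·t ≡ 3 (mod 4).
    The inverse of 3 mod 4 is 3 (since 3·3 = 9 = 2·4 + 1), so t ≡ 3·3 = 9 ≡ 1 (mod 4).
    Then x = 2 + 9·1 = 11, valid modulo lcm(9, 12) = 36: x ≡ 11 (mod 36).
  Combine with x ≡ 5 (mod 6): gcd(36, 6) = 6; 5 - 11 = -6, which IS divisible by 6, so compatible.
    Write x = 11 + 36·t and substitute into x ≡ 5 (mod 6): 36·t ≡ 5 − 11 = -6 (mod 6).
    Divide the congruence (and modulus) by g = 6: 6·t ≡ -1 (mod 1).
    Modulo 1 every t works; take t = 0.
    Then x = 11 + 36·0 = 11, valid modulo lcm(36, 6) = 36: x ≡ 11 (mod 36).
Verify: 11 mod 9 = 2, 11 mod 12 = 11, 11 mod 6 = 5.

x ≡ 11 (mod 36).


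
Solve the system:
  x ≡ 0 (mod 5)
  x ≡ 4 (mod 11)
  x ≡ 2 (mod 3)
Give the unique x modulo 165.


Moduli 5, 11, 3 are pairwise coprime; by CRT there is a unique solution modulo M = 5 · 11 · 3 = 165.
Solve pairwise, accumulating the modulus:
  Start with x ≡ 0 (mod 5).
  Combine with x ≡ 4 (mod 11): since gcd(5, 11) = 1, we get a unique residue mod 55.
    Write x = 0 + 5·t and substitute into x ≡ 4 (mod 11): 5·t ≡ 4 − 0 = 4 (mod 11).
    The inverse of 5 mod 11 is 9 (since 5·9 = 45 = 4·11 + 1), so t ≡ 9·4 = 36 ≡ 3 (mod 11).
    Then x = 0 + 5·3 = 15, valid modulo lcm(5, 11) = 55: x ≡ 15 (mod 55).
  Combine with x ≡ 2 (mod 3): since gcd(55, 3) = 1, we get a unique residue mod 165.
    Write x = 15 + 55·t and substitute into x ≡ 2 (mod 3): 55·t ≡ 2 − 15 = -13 (mod 3).
    Reduce coefficients mod 3: 1·t ≡ 2 (mod 3).
    So t ≡ 2 (mod 3).
    Then x = 15 + 55·2 = 125, valid modulo lcm(55, 3) = 165: x ≡ 125 (mod 165).
Verify: 125 mod 5 = 0 ✓, 125 mod 11 = 4 ✓, 125 mod 3 = 2 ✓.

x ≡ 125 (mod 165).


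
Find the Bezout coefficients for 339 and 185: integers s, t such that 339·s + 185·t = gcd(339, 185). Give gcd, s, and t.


Euclidean algorithm on (339, 185) — divide until remainder is 0:
  339 = 1 · 185 + 154
  185 = 1 · 154 + 31
  154 = 4 · 31 + 30
  31 = 1 · 30 + 1
  30 = 30 · 1 + 0
gcd(339, 185) = 1.
Track Bezout coefficients alongside the remainders: start with r₀ = 339 = a·1 + b·0 (s = 1, t = 0) and r₁ = 185 = a·0 + b·1 (s = 0, t = 1); each new remainder r_{k+1} = r_{k-1} − q_k·r_k inherits s_{k+1} = s_{k-1} − q_k·s_k, t_{k+1} = t_{k-1} − q_k·t_k, so r_k = a·s_k + b·t_k at every step:
  q = 1: r = 154, s = 1 − 1·0 = 1, t = 0 − 1·1 = -1  (check: 339·1 + 185·(-1) = 154)
  q = 1: r = 31, s = 0 − 1·1 = -1, t = 1 − 1·(-1) = 2  (check: 339·(-1) + 185·2 = 31)
  q = 4: r = 30, s = 1 − 4·(-1) = 5, t = -1 − 4·2 = -9  (check: 339·5 + 185·(-9) = 30)
  q = 1: r = 1, s = -1 − 1·5 = -6, t = 2 − 1·(-9) = 11  (check: 339·(-6) + 185·11 = 1)
The row with r = 1 (the gcd) gives the Bezout coefficients s = -6, t = 11.
Result: 339 · (-6) + 185 · (11) = 1.

gcd(339, 185) = 1; s = -6, t = 11 (check: 339·(-6) + 185·11 = 1).


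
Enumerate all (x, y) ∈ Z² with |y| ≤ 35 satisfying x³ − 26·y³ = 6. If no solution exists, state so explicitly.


The equation is x³ - 26y³ = 6. For fixed y, x³ = 26·y³ + 6, so a solution requires the RHS to be a perfect cube.
Strategy: iterate y from -35 to 35, compute RHS = 26·y³ + 6, and check whether it is a (positive or negative) perfect cube.
Check small values of y:
  y = 0: RHS = 6 is not a perfect cube.
  y = 1: RHS = 32 is not a perfect cube.
  y = -1: RHS = -20 is not a perfect cube.
  y = 2: RHS = 214 is not a perfect cube.
  y = -2: RHS = -202 is not a perfect cube.
  y = 3: RHS = 708 is not a perfect cube.
  y = -3: RHS = -696 is not a perfect cube.
Continuing the search up to |y| = 35 finds no solutions either.
No (x, y) in the scanned range satisfies the equation.

No integer solutions with |y| ≤ 35.


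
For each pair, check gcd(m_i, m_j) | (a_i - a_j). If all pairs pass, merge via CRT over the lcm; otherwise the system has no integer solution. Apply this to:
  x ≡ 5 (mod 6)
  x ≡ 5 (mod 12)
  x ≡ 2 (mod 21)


Moduli 6, 12, 21 are not pairwise coprime, so CRT works modulo lcm(m_i) when all pairwise compatibility conditions hold.
Pairwise compatibility: gcd(m_i, m_j) must divide a_i - a_j for every pair.
Merge one congruence at a time:
  Start: x ≡ 5 (mod 6).
  Combine with x ≡ 5 (mod 12): gcd(6, 12) = 6; 5 - 5 = 0, which IS divisible by 6, so compatible.
    Write x = 5 + 6·t and substitute into x ≡ 5 (mod 12): 6·t ≡ 5 − 5 = 0 (mod 12).
    Divide the congruence (and modulus) by g = 6: 1·t ≡ 0 (mod 2).
    So t ≡ 0 (mod 2).
    Then x = 5 + 6·0 = 5, valid modulo lcm(6, 12) = 12: x ≡ 5 (mod 12).
  Combine with x ≡ 2 (mod 21): gcd(12, 21) = 3; 2 - 5 = -3, which IS divisible by 3, so compatible.
    Write x = 5 + 12·t and substitute into x ≡ 2 (mod 21): 12·t ≡ 2 − 5 = -3 (mod 21).
    Divide the congruence (and modulus) by g = 3: 4·t ≡ -1 (mod 7).
    Reduce coefficients mod 7: 4·t ≡ 6 (mod 7).
    The inverse of 4 mod 7 is 2 (since 4·2 = 8 = 1·7 + 1), so t ≡ 2·6 = 12 ≡ 5 (mod 7).
    Then x = 5 + 12·5 = 65, valid modulo lcm(12, 21) = 84: x ≡ 65 (mod 84).
Verify: 65 mod 6 = 5, 65 mod 12 = 5, 65 mod 21 = 2.

x ≡ 65 (mod 84).


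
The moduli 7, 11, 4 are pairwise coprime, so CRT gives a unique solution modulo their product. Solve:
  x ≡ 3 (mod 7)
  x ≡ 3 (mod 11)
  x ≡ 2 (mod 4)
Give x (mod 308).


Moduli 7, 11, 4 are pairwise coprime; by CRT there is a unique solution modulo M = 7 · 11 · 4 = 308.
Solve pairwise, accumulating the modulus:
  Start with x ≡ 3 (mod 7).
  Combine with x ≡ 3 (mod 11): since gcd(7, 11) = 1, we get a unique residue mod 77.
    Write x = 3 + 7·t and substitute into x ≡ 3 (mod 11): 7·t ≡ 3 − 3 = 0 (mod 11).
    The inverse of 7 mod 11 is 8 (since 7·8 = 56 = 5·11 + 1), so t ≡ 8·0 = 0 ≡ 0 (mod 11).
    Then x = 3 + 7·0 = 3, valid modulo lcm(7, 11) = 77: x ≡ 3 (mod 77).
  Combine with x ≡ 2 (mod 4): since gcd(77, 4) = 1, we get a unique residue mod 308.
    Write x = 3 + 77·t and substitute into x ≡ 2 (mod 4): 77·t ≡ 2 − 3 = -1 (mod 4).
    Reduce coefficients mod 4: 1·t ≡ 3 (mod 4).
    So t ≡ 3 (mod 4).
    Then x = 3 + 77·3 = 234, valid modulo lcm(77, 4) = 308: x ≡ 234 (mod 308).
Verify: 234 mod 7 = 3 ✓, 234 mod 11 = 3 ✓, 234 mod 4 = 2 ✓.

x ≡ 234 (mod 308).


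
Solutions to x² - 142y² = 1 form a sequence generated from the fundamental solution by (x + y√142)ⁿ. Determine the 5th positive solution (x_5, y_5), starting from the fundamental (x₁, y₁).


Step 1: Find the fundamental solution (x₁, y₁) of x² - 142y² = 1.
  Expand √142 as a continued fraction. a₀ = ⌊√142⌋ = 11; iterate m_{k+1} = d_k·a_k − m_k, d_{k+1} = (142 − m_{k+1}²)/d_k, a_{k+1} = ⌊(a₀ + m_{k+1})/d_{k+1}⌋ (starting m₀ = 0, d₀ = 1), with convergents p_k = a_k·p_{k-1} + p_{k-2}, q_k = a_k·q_{k-1} + q_{k-2} (p₋₁ = 1, q₋₁ = 0):
  k = 0: a₀ = 11; p₀/q₀ = 11/1; p₀² − 142·q₀² = 121 − 142 = -21.
  k = 1: m = 11, d = 21, a = ⌊(11 + 11)/21⌋ = 1; p/q = (1·11 + 1)/(1·1 + 0) = 12/1; p² − 142·q² = 144 − 142 = 2.
  k = 2: m = 10, d = 2, a = ⌊(11 + 10)/2⌋ = 10; p/q = (10·12 + 11)/(10·1 + 1) = 131/11; p² − 142·q² = 17161 − 17182 = -21.
  k = 3: m = 10, d = 21, a = ⌊(11 + 10)/21⌋ = 1; p/q = (1·131 + 12)/(1·11 + 1) = 143/12; p² − 142·q² = 20449 − 20448 = 1.
  The first convergent with p² − 142·q² = 1 gives the fundamental solution (x₁, y₁) = (143, 12).
Step 2: Apply the recurrence (x_{n+1}, y_{n+1}) = (x₁x_n + 142y₁y_n, x₁y_n + y₁x_n) repeatedly.
  From (x_1, y_1) = (143, 12): x_2 = 143·143 + 142·12·12 = 40897; y_2 = 143·12 + 12·143 = 3432.
  From (x_2, y_2) = (40897, 3432): x_3 = 143·40897 + 142·12·3432 = 11696399; y_3 = 143·3432 + 12·40897 = 981540.
  From (x_3, y_3) = (11696399, 981540): x_4 = 143·11696399 + 142·12·981540 = 3345129217; y_4 = 143·981540 + 12·11696399 = 280717008.
  From (x_4, y_4) = (3345129217, 280717008): x_5 = 143·3345129217 + 142·12·280717008 = 956695259663; y_5 = 143·280717008 + 12·3345129217 = 80284082748.
Step 3: Verify x_5² - 142·y_5² = 915265819861654994873569 - 915265819861654994873568 = 1 (should be 1). ✓

(x_1, y_1) = (143, 12); (x_5, y_5) = (956695259663, 80284082748).


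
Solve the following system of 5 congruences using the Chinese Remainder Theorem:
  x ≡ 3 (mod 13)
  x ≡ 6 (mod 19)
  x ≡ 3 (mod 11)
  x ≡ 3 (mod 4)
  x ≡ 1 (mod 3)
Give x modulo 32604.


Product of moduli M = 13 · 19 · 11 · 4 · 3 = 32604.
Merge one congruence at a time:
  Start: x ≡ 3 (mod 13).
  Combine with x ≡ 6 (mod 19); new modulus lcm = 247.
    Write x = 3 + 13·t and substitute into x ≡ 6 (mod 19): 13·t ≡ 6 − 3 = 3 (mod 19).
    The inverse of 13 mod 19 is 3 (since 13·3 = 39 = 2·19 + 1), so t ≡ 3·3 = 9 ≡ 9 (mod 19).
    Then x = 3 + 13·9 = 120, valid modulo lcm(13, 19) = 247: x ≡ 120 (mod 247).
  Combine with x ≡ 3 (mod 11); new modulus lcm = 2717.
    Write x = 120 + 247·t and substitute into x ≡ 3 (mod 11): 247·t ≡ 3 − 120 = -117 (mod 11).
    Reduce coefficients mod 11: 5·t ≡ 4 (mod 11).
    The inverse of 5 mod 11 is 9 (since 5·9 = 45 = 4·11 + 1), so t ≡ 9·4 = 36 ≡ 3 (mod 11).
    Then x = 120 + 247·3 = 861, valid modulo lcm(247, 11) = 2717: x ≡ 861 (mod 2717).
  Combine with x ≡ 3 (mod 4); new modulus lcm = 10868.
    Write x = 861 + 2717·t and substitute into x ≡ 3 (mod 4): 2717·t ≡ 3 − 861 = -858 (mod 4).
    Reduce coefficients mod 4: 1·t ≡ 2 (mod 4).
    So t ≡ 2 (mod 4).
    Then x = 861 + 2717·2 = 6295, valid modulo lcm(2717, 4) = 10868: x ≡ 6295 (mod 10868).
  Combine with x ≡ 1 (mod 3); new modulus lcm = 32604.
    Write x = 6295 + 10868·t and substitute into x ≡ 1 (mod 3): 10868·t ≡ 1 − 6295 = -6294 (mod 3).
    Reduce coefficients mod 3: 2·t ≡ 0 (mod 3).
    The inverse of 2 mod 3 is 2 (since 2·2 = 4 = 1·3 + 1), so t ≡ 2·0 = 0 ≡ 0 (mod 3).
    Then x = 6295 + 10868·0 = 6295, valid modulo lcm(10868, 3) = 32604: x ≡ 6295 (mod 32604).
Verify against each original: 6295 mod 13 = 3, 6295 mod 19 = 6, 6295 mod 11 = 3, 6295 mod 4 = 3, 6295 mod 3 = 1.

x ≡ 6295 (mod 32604).


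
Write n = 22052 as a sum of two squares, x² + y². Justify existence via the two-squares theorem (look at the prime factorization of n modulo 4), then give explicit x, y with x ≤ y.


Step 1: Factor n = 22052 = 2^2 · 37 · 149.
Step 2: Check the mod-4 condition on each prime factor: 2 = 2 (special); 37 ≡ 1 (mod 4), exponent 1; 149 ≡ 1 (mod 4), exponent 1.
All primes ≡ 3 (mod 4) appear to even exponent (or don't appear), so by the two-squares theorem n IS expressible as a sum of two squares.
Step 3: Build a representation. Group n = k² · m with k = 2 and m = 37 · 149 = 5513 (a product of primes ≡ 1 (mod 4)); a representation of m scales to one of n via (k·x)² + (k·y)² = k²(x² + y²). Each prime p ≡ 1 (mod 4) is itself a sum of two squares; find a² by testing p − a² for a perfect square:
  37: 37 − 1² = 36 = 6² ⇒ 37 = 1² + 6².
  149: 149 − 1² = 148, 149 − 2² = 145, 149 − 3² = 140, 149 − 4² = 133, 149 − 5² = 124, 149 − 6² = 113, 149 − 7² = 100 = 10² ⇒ 149 = 7² + 10².
  Combine using the Brahmagupta–Fibonacci identity (a² + b²)(c² + d²) = (ac − bd)² + (ad + bc)² = (ac + bd)² + (ad − bc)²:
  37 · 149 = 5513: from (1² + 6²)(7² + 10²), take (1·7 − 6·10, 1·10 + 6·7) = (7 − 60, 10 + 42) = (-53, 52); dropping signs (only squares matter) gives (53, 52); check 53² + 52² = 2809 + 2704 = 5513 ✓.
  Scale by k = 2: (2·53, 2·52) = (106, 104).
Step 4: Order so x ≤ y and verify: 104² + 106² = 10816 + 11236 = 22052 = n. ✓

n = 22052 = 104² + 106² (one valid representation with x ≤ y).


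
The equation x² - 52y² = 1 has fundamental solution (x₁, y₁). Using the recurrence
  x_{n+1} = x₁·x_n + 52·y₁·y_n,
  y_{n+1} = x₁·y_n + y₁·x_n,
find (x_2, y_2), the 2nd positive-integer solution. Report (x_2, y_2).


Step 1: Find the fundamental solution (x₁, y₁) of x² - 52y² = 1.
  Expand √52 as a continued fraction. a₀ = ⌊√52⌋ = 7; iterate m_{k+1} = d_k·a_k − m_k, d_{k+1} = (52 − m_{k+1}²)/d_k, a_{k+1} = ⌊(a₀ + m_{k+1})/d_{k+1}⌋ (starting m₀ = 0, d₀ = 1), with convergents p_k = a_k·p_{k-1} + p_{k-2}, q_k = a_k·q_{k-1} + q_{k-2} (p₋₁ = 1, q₋₁ = 0):
  k = 0: a₀ = 7; p₀/q₀ = 7/1; p₀² − 52·q₀² = 49 − 52 = -3.
  k = 1: m = 7, d = 3, a = ⌊(7 + 7)/3⌋ = 4; p/q = (4·7 + 1)/(4·1 + 0) = 29/4; p² − 52·q² = 841 − 832 = 9.
  k = 2: m = 5, d = 9, a = ⌊(7 + 5)/9⌋ = 1; p/q = (1·29 + 7)/(1·4 + 1) = 36/5; p² − 52·q² = 1296 − 1300 = -4.
  k = 3: m = 4, d = 4, a = ⌊(7 + 4)/4⌋ = 2; p/q = (2·36 + 29)/(2·5 + 4) = 101/14; p² − 52·q² = 10201 − 10192 = 9.
  k = 4: m = 4, d = 9, a = ⌊(7 + 4)/9⌋ = 1; p/q = (1·101 + 36)/(1·14 + 5) = 137/19; p² − 52·q² = 18769 − 18772 = -3.
  k = 5: m = 5, d = 3, a = ⌊(7 + 5)/3⌋ = 4; p/q = (4·137 + 101)/(4·19 + 14) = 649/90; p² − 52·q² = 421201 − 421200 = 1.
  The first convergent with p² − 52·q² = 1 gives the fundamental solution (x₁, y₁) = (649, 90).
Step 2: Apply the recurrence (x_{n+1}, y_{n+1}) = (x₁x_n + 52y₁y_n, x₁y_n + y₁x_n) repeatedly.
  From (x_1, y_1) = (649, 90): x_2 = 649·649 + 52·90·90 = 842401; y_2 = 649·90 + 90·649 = 116820.
Step 3: Verify x_2² - 52·y_2² = 709639444801 - 709639444800 = 1 (should be 1). ✓

(x_1, y_1) = (649, 90); (x_2, y_2) = (842401, 116820).


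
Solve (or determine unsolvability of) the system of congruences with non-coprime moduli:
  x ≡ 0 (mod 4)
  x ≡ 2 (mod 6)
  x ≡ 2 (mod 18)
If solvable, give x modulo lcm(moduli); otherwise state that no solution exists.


Moduli 4, 6, 18 are not pairwise coprime, so CRT works modulo lcm(m_i) when all pairwise compatibility conditions hold.
Pairwise compatibility: gcd(m_i, m_j) must divide a_i - a_j for every pair.
Merge one congruence at a time:
  Start: x ≡ 0 (mod 4).
  Combine with x ≡ 2 (mod 6): gcd(4, 6) = 2; 2 - 0 = 2, which IS divisible by 2, so compatible.
    Write x = 0 + 4·t and substitute into x ≡ 2 (mod 6): 4·t ≡ 2 − 0 = 2 (mod 6).
    Divide the congruence (and modulus) by g = 2: 2·t ≡ 1 (mod 3).
    The inverse of 2 mod 3 is 2 (since 2·2 = 4 = 1·3 + 1), so t ≡ 2·1 = 2 ≡ 2 (mod 3).
    Then x = 0 + 4·2 = 8, valid modulo lcm(4, 6) = 12: x ≡ 8 (mod 12).
  Combine with x ≡ 2 (mod 18): gcd(12, 18) = 6; 2 - 8 = -6, which IS divisible by 6, so compatible.
    Write x = 8 + 12·t and substitute into x ≡ 2 (mod 18): 12·t ≡ 2 − 8 = -6 (mod 18).
    Divide the congruence (and modulus) by g = 6: 2·t ≡ -1 (mod 3).
    Reduce coefficients mod 3: 2·t ≡ 2 (mod 3).
    The inverse of 2 mod 3 is 2 (since 2·2 = 4 = 1·3 + 1), so t ≡ 2·2 = 4 ≡ 1 (mod 3).
    Then x = 8 + 12·1 = 20, valid modulo lcm(12, 18) = 36: x ≡ 20 (mod 36).
Verify: 20 mod 4 = 0, 20 mod 6 = 2, 20 mod 18 = 2.

x ≡ 20 (mod 36).


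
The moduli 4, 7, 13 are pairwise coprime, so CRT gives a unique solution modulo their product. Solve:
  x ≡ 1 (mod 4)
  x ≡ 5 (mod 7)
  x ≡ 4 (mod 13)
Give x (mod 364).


Moduli 4, 7, 13 are pairwise coprime; by CRT there is a unique solution modulo M = 4 · 7 · 13 = 364.
Solve pairwise, accumulating the modulus:
  Start with x ≡ 1 (mod 4).
  Combine with x ≡ 5 (mod 7): since gcd(4, 7) = 1, we get a unique residue mod 28.
    Write x = 1 + 4·t and substitute into x ≡ 5 (mod 7): 4·t ≡ 5 − 1 = 4 (mod 7).
    The inverse of 4 mod 7 is 2 (since 4·2 = 8 = 1·7 + 1), so t ≡ 2·4 = 8 ≡ 1 (mod 7).
    Then x = 1 + 4·1 = 5, valid modulo lcm(4, 7) = 28: x ≡ 5 (mod 28).
  Combine with x ≡ 4 (mod 13): since gcd(28, 13) = 1, we get a unique residue mod 364.
    Write x = 5 + 28·t and substitute into x ≡ 4 (mod 13): 28·t ≡ 4 − 5 = -1 (mod 13).
    Reduce coefficients mod 13: 2·t ≡ 12 (mod 13).
    The inverse of 2 mod 13 is 7 (since 2·7 = 14 = 1·13 + 1), so t ≡ 7·12 = 84 ≡ 6 (mod 13).
    Then x = 5 + 28·6 = 173, valid modulo lcm(28, 13) = 364: x ≡ 173 (mod 364).
Verify: 173 mod 4 = 1 ✓, 173 mod 7 = 5 ✓, 173 mod 13 = 4 ✓.

x ≡ 173 (mod 364).


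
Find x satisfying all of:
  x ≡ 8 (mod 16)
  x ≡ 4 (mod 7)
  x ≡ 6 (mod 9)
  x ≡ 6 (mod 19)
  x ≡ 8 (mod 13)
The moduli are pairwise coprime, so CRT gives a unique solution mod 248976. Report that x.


Product of moduli M = 16 · 7 · 9 · 19 · 13 = 248976.
Merge one congruence at a time:
  Start: x ≡ 8 (mod 16).
  Combine with x ≡ 4 (mod 7); new modulus lcm = 112.
    Write x = 8 + 16·t and substitute into x ≡ 4 (mod 7): 16·t ≡ 4 − 8 = -4 (mod 7).
    Reduce coefficients mod 7: 2·t ≡ 3 (mod 7).
    The inverse of 2 mod 7 is 4 (since 2·4 = 8 = 1·7 + 1), so t ≡ 4·3 = 12 ≡ 5 (mod 7).
    Then x = 8 + 16·5 = 88, valid modulo lcm(16, 7) = 112: x ≡ 88 (mod 112).
  Combine with x ≡ 6 (mod 9); new modulus lcm = 1008.
    Write x = 88 + 112·t and substitute into x ≡ 6 (mod 9): 112·t ≡ 6 − 88 = -82 (mod 9).
    Reduce coefficients mod 9: 4·t ≡ 8 (mod 9).
    The inverse of 4 mod 9 is 7 (since 4·7 = 28 = 3·9 + 1), so t ≡ 7·8 = 56 ≡ 2 (mod 9).
    Then x = 88 + 112·2 = 312, valid modulo lcm(112, 9) = 1008: x ≡ 312 (mod 1008).
  Combine with x ≡ 6 (mod 19); new modulus lcm = 19152.
    Write x = 312 + 1008·t and substitute into x ≡ 6 (mod 19): 1008·t ≡ 6 − 312 = -306 (mod 19).
    Reduce coefficients mod 19: 1·t ≡ 17 (mod 19).
    So t ≡ 17 (mod 19).
    Then x = 312 + 1008·17 = 17448, valid modulo lcm(1008, 19) = 19152: x ≡ 17448 (mod 19152).
  Combine with x ≡ 8 (mod 13); new modulus lcm = 248976.
    Write x = 17448 + 19152·t and substitute into x ≡ 8 (mod 13): 19152·t ≡ 8 − 17448 = -17440 (mod 13).
    Reduce coefficients mod 13: 3·t ≡ 6 (mod 13).
    The inverse of 3 mod 13 is 9 (since 3·9 = 27 = 2·13 + 1), so t ≡ 9·6 = 54 ≡ 2 (mod 13).
    Then x = 17448 + 19152·2 = 55752, valid modulo lcm(19152, 13) = 248976: x ≡ 55752 (mod 248976).
Verify against each original: 55752 mod 16 = 8, 55752 mod 7 = 4, 55752 mod 9 = 6, 55752 mod 19 = 6, 55752 mod 13 = 8.

x ≡ 55752 (mod 248976).


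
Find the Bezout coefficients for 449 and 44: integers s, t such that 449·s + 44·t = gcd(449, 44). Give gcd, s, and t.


Euclidean algorithm on (449, 44) — divide until remainder is 0:
  449 = 10 · 44 + 9
  44 = 4 · 9 + 8
  9 = 1 · 8 + 1
  8 = 8 · 1 + 0
gcd(449, 44) = 1.
Track Bezout coefficients alongside the remainders: start with r₀ = 449 = a·1 + b·0 (s = 1, t = 0) and r₁ = 44 = a·0 + b·1 (s = 0, t = 1); each new remainder r_{k+1} = r_{k-1} − q_k·r_k inherits s_{k+1} = s_{k-1} − q_k·s_k, t_{k+1} = t_{k-1} − q_k·t_k, so r_k = a·s_k + b·t_k at every step:
  q = 10: r = 9, s = 1 − 10·0 = 1, t = 0 − 10·1 = -10  (check: 449·1 + 44·(-10) = 9)
  q = 4: r = 8, s = 0 − 4·1 = -4, t = 1 − 4·(-10) = 41  (check: 449·(-4) + 44·41 = 8)
  q = 1: r = 1, s = 1 − 1·(-4) = 5, t = -10 − 1·41 = -51  (check: 449·5 + 44·(-51) = 1)
The row with r = 1 (the gcd) gives the Bezout coefficients s = 5, t = -51.
Result: 449 · (5) + 44 · (-51) = 1.

gcd(449, 44) = 1; s = 5, t = -51 (check: 449·5 + 44·(-51) = 1).


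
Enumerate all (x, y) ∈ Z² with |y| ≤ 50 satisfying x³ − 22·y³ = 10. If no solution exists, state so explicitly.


The equation is x³ - 22y³ = 10. For fixed y, x³ = 22·y³ + 10, so a solution requires the RHS to be a perfect cube.
Strategy: iterate y from -50 to 50, compute RHS = 22·y³ + 10, and check whether it is a (positive or negative) perfect cube.
Check small values of y:
  y = 0: RHS = 10 is not a perfect cube.
  y = 1: RHS = 32 is not a perfect cube.
  y = -1: RHS = -12 is not a perfect cube.
  y = 2: RHS = 186 is not a perfect cube.
  y = -2: RHS = -166 is not a perfect cube.
  y = 3: RHS = 604 is not a perfect cube.
  y = -3: RHS = -584 is not a perfect cube.
Continuing the search up to |y| = 50 finds no solutions either.
No (x, y) in the scanned range satisfies the equation.

No integer solutions with |y| ≤ 50.


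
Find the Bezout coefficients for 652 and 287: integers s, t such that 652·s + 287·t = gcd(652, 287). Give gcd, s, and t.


Euclidean algorithm on (652, 287) — divide until remainder is 0:
  652 = 2 · 287 + 78
  287 = 3 · 78 + 53
  78 = 1 · 53 + 25
  53 = 2 · 25 + 3
  25 = 8 · 3 + 1
  3 = 3 · 1 + 0
gcd(652, 287) = 1.
Track Bezout coefficients alongside the remainders: start with r₀ = 652 = a·1 + b·0 (s = 1, t = 0) and r₁ = 287 = a·0 + b·1 (s = 0, t = 1); each new remainder r_{k+1} = r_{k-1} − q_k·r_k inherits s_{k+1} = s_{k-1} − q_k·s_k, t_{k+1} = t_{k-1} − q_k·t_k, so r_k = a·s_k + b·t_k at every step:
  q = 2: r = 78, s = 1 − 2·0 = 1, t = 0 − 2·1 = -2  (check: 652·1 + 287·(-2) = 78)
  q = 3: r = 53, s = 0 − 3·1 = -3, t = 1 − 3·(-2) = 7  (check: 652·(-3) + 287·7 = 53)
  q = 1: r = 25, s = 1 − 1·(-3) = 4, t = -2 − 1·7 = -9  (check: 652·4 + 287·(-9) = 25)
  q = 2: r = 3, s = -3 − 2·4 = -11, t = 7 − 2·(-9) = 25  (check: 652·(-11) + 287·25 = 3)
  q = 8: r = 1, s = 4 − 8·(-11) = 92, t = -9 − 8·25 = -209  (check: 652·92 + 287·(-209) = 1)
The row with r = 1 (the gcd) gives the Bezout coefficients s = 92, t = -209.
Result: 652 · (92) + 287 · (-209) = 1.

gcd(652, 287) = 1; s = 92, t = -209 (check: 652·92 + 287·(-209) = 1).


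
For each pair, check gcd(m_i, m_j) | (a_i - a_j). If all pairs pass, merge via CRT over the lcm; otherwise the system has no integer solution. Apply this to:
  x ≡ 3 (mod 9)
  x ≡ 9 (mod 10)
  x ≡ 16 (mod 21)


Moduli 9, 10, 21 are not pairwise coprime, so CRT works modulo lcm(m_i) when all pairwise compatibility conditions hold.
Pairwise compatibility: gcd(m_i, m_j) must divide a_i - a_j for every pair.
Merge one congruence at a time:
  Start: x ≡ 3 (mod 9).
  Combine with x ≡ 9 (mod 10): gcd(9, 10) = 1; 9 - 3 = 6, which IS divisible by 1, so compatible.
    Write x = 3 + 9·t and substitute into x ≡ 9 (mod 10): 9·t ≡ 9 − 3 = 6 (mod 10).
    The inverse of 9 mod 10 is 9 (since 9·9 = 81 = 8·10 + 1), so t ≡ 9·6 = 54 ≡ 4 (mod 10).
    Then x = 3 + 9·4 = 39, valid modulo lcm(9, 10) = 90: x ≡ 39 (mod 90).
  Combine with x ≡ 16 (mod 21): gcd(90, 21) = 3, and 16 - 39 = -23 is NOT divisible by 3.
    ⇒ system is inconsistent (no integer solution).

No solution (the system is inconsistent).


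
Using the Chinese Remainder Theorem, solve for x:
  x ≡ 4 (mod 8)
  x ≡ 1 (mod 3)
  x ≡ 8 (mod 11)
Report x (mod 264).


Moduli 8, 3, 11 are pairwise coprime; by CRT there is a unique solution modulo M = 8 · 3 · 11 = 264.
Solve pairwise, accumulating the modulus:
  Start with x ≡ 4 (mod 8).
  Combine with x ≡ 1 (mod 3): since gcd(8, 3) = 1, we get a unique residue mod 24.
    Write x = 4 + 8·t and substitute into x ≡ 1 (mod 3): 8·t ≡ 1 − 4 = -3 (mod 3).
    Reduce coefficients mod 3: 2·t ≡ 0 (mod 3).
    The inverse of 2 mod 3 is 2 (since 2·2 = 4 = 1·3 + 1), so t ≡ 2·0 = 0 ≡ 0 (mod 3).
    Then x = 4 + 8·0 = 4, valid modulo lcm(8, 3) = 24: x ≡ 4 (mod 24).
  Combine with x ≡ 8 (mod 11): since gcd(24, 11) = 1, we get a unique residue mod 264.
    Write x = 4 + 24·t and substitute into x ≡ 8 (mod 11): 24·t ≡ 8 − 4 = 4 (mod 11).
    Reduce coefficients mod 11: 2·t ≡ 4 (mod 11).
    The inverse of 2 mod 11 is 6 (since 2·6 = 12 = 1·11 + 1), so t ≡ 6·4 = 24 ≡ 2 (mod 11).
    Then x = 4 + 24·2 = 52, valid modulo lcm(24, 11) = 264: x ≡ 52 (mod 264).
Verify: 52 mod 8 = 4 ✓, 52 mod 3 = 1 ✓, 52 mod 11 = 8 ✓.

x ≡ 52 (mod 264).


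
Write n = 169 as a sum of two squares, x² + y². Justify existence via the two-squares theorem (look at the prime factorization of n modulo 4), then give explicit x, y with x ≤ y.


Step 1: Factor n = 169 = 13^2.
Step 2: Check the mod-4 condition on each prime factor: 13 ≡ 1 (mod 4), exponent 2.
All primes ≡ 3 (mod 4) appear to even exponent (or don't appear), so by the two-squares theorem n IS expressible as a sum of two squares.
Step 3: Build a representation. Here n = 13 · 13 is a product of primes ≡ 1 (mod 4). Each prime p ≡ 1 (mod 4) is itself a sum of two squares; find a² by testing p − a² for a perfect square:
  13: 13 − 1² = 12, 13 − 2² = 9 = 3² ⇒ 13 = 2² + 3².
  Combine using the Brahmagupta–Fibonacci identity (a² + b²)(c² + d²) = (ac − bd)² + (ad + bc)² = (ac + bd)² + (ad − bc)²:
  13 · 13 = 169: from (2² + 3²)(2² + 3²), take (2·2 − 3·3, 2·3 + 3·2) = (4 − 9, 6 + 6) = (-5, 12); dropping signs (only squares matter) gives (5, 12); check 5² + 12² = 25 + 144 = 169 ✓.
Step 4: Order so x ≤ y and verify: 5² + 12² = 25 + 144 = 169 = n. ✓

n = 169 = 5² + 12² (one valid representation with x ≤ y).


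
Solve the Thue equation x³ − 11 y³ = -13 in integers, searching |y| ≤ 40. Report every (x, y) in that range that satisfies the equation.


The equation is x³ - 11y³ = -13. For fixed y, x³ = 11·y³ − 13, so a solution requires the RHS to be a perfect cube.
Strategy: iterate y from -40 to 40, compute RHS = 11·y³ − 13, and check whether it is a (positive or negative) perfect cube.
Check small values of y:
  y = 0: RHS = -13 is not a perfect cube.
  y = 1: RHS = -2 is not a perfect cube.
  y = -1: RHS = -24 is not a perfect cube.
  y = 2: RHS = 75 is not a perfect cube.
  y = -2: RHS = -101 is not a perfect cube.
  y = 3: RHS = 284 is not a perfect cube.
  y = -3: RHS = -310 is not a perfect cube.
Continuing the search up to |y| = 40 finds no solutions either.
No (x, y) in the scanned range satisfies the equation.

No integer solutions with |y| ≤ 40.


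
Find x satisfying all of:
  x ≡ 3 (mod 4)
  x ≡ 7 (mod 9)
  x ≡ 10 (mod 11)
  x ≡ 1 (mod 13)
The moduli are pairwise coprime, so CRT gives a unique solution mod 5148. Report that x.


Product of moduli M = 4 · 9 · 11 · 13 = 5148.
Merge one congruence at a time:
  Start: x ≡ 3 (mod 4).
  Combine with x ≡ 7 (mod 9); new modulus lcm = 36.
    Write x = 3 + 4·t and substitute into x ≡ 7 (mod 9): 4·t ≡ 7 − 3 = 4 (mod 9).
    The inverse of 4 mod 9 is 7 (since 4·7 = 28 = 3·9 + 1), so t ≡ 7·4 = 28 ≡ 1 (mod 9).
    Then x = 3 + 4·1 = 7, valid modulo lcm(4, 9) = 36: x ≡ 7 (mod 36).
  Combine with x ≡ 10 (mod 11); new modulus lcm = 396.
    Write x = 7 + 36·t and substitute into x ≡ 10 (mod 11): 36·t ≡ 10 − 7 = 3 (mod 11).
    Reduce coefficients mod 11: 3·t ≡ 3 (mod 11).
    The inverse of 3 mod 11 is 4 (since 3·4 = 12 = 1·11 + 1), so t ≡ 4·3 = 12 ≡ 1 (mod 11).
    Then x = 7 + 36·1 = 43, valid modulo lcm(36, 11) = 396: x ≡ 43 (mod 396).
  Combine with x ≡ 1 (mod 13); new modulus lcm = 5148.
    Write x = 43 + 396·t and substitute into x ≡ 1 (mod 13): 396·t ≡ 1 − 43 = -42 (mod 13).
    Reduce coefficients mod 13: 6·t ≡ 10 (mod 13).
    The inverse of 6 mod 13 is 11 (since 6·11 = 66 = 5·13 + 1), so t ≡ 11·10 = 110 ≡ 6 (mod 13).
    Then x = 43 + 396·6 = 2419, valid modulo lcm(396, 13) = 5148: x ≡ 2419 (mod 5148).
Verify against each original: 2419 mod 4 = 3, 2419 mod 9 = 7, 2419 mod 11 = 10, 2419 mod 13 = 1.

x ≡ 2419 (mod 5148).


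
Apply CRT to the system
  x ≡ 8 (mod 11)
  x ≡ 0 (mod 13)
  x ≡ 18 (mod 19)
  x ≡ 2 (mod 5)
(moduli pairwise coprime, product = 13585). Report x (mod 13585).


Product of moduli M = 11 · 13 · 19 · 5 = 13585.
Merge one congruence at a time:
  Start: x ≡ 8 (mod 11).
  Combine with x ≡ 0 (mod 13); new modulus lcm = 143.
    Write x = 8 + 11·t and substitute into x ≡ 0 (mod 13): 11·t ≡ 0 − 8 = -8 (mod 13).
    Reduce coefficients mod 13: 11·t ≡ 5 (mod 13).
    The inverse of 11 mod 13 is 6 (since 11·6 = 66 = 5·13 + 1), so t ≡ 6·5 = 30 ≡ 4 (mod 13).
    Then x = 8 + 11·4 = 52, valid modulo lcm(11, 13) = 143: x ≡ 52 (mod 143).
  Combine with x ≡ 18 (mod 19); new modulus lcm = 2717.
    Write x = 52 + 143·t and substitute into x ≡ 18 (mod 19): 143·t ≡ 18 − 52 = -34 (mod 19).
    Reduce coefficients mod 19: 10·t ≡ 4 (mod 19).
    The inverse of 10 mod 19 is 2 (since 10·2 = 20 = 1·19 + 1), so t ≡ 2·4 = 8 ≡ 8 (mod 19).
    Then x = 52 + 143·8 = 1196, valid modulo lcm(143, 19) = 2717: x ≡ 1196 (mod 2717).
  Combine with x ≡ 2 (mod 5); new modulus lcm = 13585.
    Write x = 1196 + 2717·t and substitute into x ≡ 2 (mod 5): 2717·t ≡ 2 − 1196 = -1194 (mod 5).
    Reduce coefficients mod 5: 2·t ≡ 1 (mod 5).
    The inverse of 2 mod 5 is 3 (since 2·3 = 6 = 1·5 + 1), so t ≡ 3·1 = 3 ≡ 3 (mod 5).
    Then x = 1196 + 2717·3 = 9347, valid modulo lcm(2717, 5) = 13585: x ≡ 9347 (mod 13585).
Verify against each original: 9347 mod 11 = 8, 9347 mod 13 = 0, 9347 mod 19 = 18, 9347 mod 5 = 2.

x ≡ 9347 (mod 13585).


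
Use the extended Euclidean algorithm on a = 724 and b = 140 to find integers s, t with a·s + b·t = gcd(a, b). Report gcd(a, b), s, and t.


Euclidean algorithm on (724, 140) — divide until remainder is 0:
  724 = 5 · 140 + 24
  140 = 5 · 24 + 20
  24 = 1 · 20 + 4
  20 = 5 · 4 + 0
gcd(724, 140) = 4.
Track Bezout coefficients alongside the remainders: start with r₀ = 724 = a·1 + b·0 (s = 1, t = 0) and r₁ = 140 = a·0 + b·1 (s = 0, t = 1); each new remainder r_{k+1} = r_{k-1} − q_k·r_k inherits s_{k+1} = s_{k-1} − q_k·s_k, t_{k+1} = t_{k-1} − q_k·t_k, so r_k = a·s_k + b·t_k at every step:
  q = 5: r = 24, s = 1 − 5·0 = 1, t = 0 − 5·1 = -5  (check: 724·1 + 140·(-5) = 24)
  q = 5: r = 20, s = 0 − 5·1 = -5, t = 1 − 5·(-5) = 26  (check: 724·(-5) + 140·26 = 20)
  q = 1: r = 4, s = 1 − 1·(-5) = 6, t = -5 − 1·26 = -31  (check: 724·6 + 140·(-31) = 4)
The row with r = 4 (the gcd) gives the Bezout coefficients s = 6, t = -31.
Result: 724 · (6) + 140 · (-31) = 4.

gcd(724, 140) = 4; s = 6, t = -31 (check: 724·6 + 140·(-31) = 4).


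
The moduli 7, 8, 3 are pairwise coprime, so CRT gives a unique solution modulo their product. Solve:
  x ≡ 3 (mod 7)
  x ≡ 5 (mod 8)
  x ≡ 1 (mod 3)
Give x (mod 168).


Moduli 7, 8, 3 are pairwise coprime; by CRT there is a unique solution modulo M = 7 · 8 · 3 = 168.
Solve pairwise, accumulating the modulus:
  Start with x ≡ 3 (mod 7).
  Combine with x ≡ 5 (mod 8): since gcd(7, 8) = 1, we get a unique residue mod 56.
    Write x = 3 + 7·t and substitute into x ≡ 5 (mod 8): 7·t ≡ 5 − 3 = 2 (mod 8).
    The inverse of 7 mod 8 is 7 (since 7·7 = 49 = 6·8 + 1), so t ≡ 7·2 = 14 ≡ 6 (mod 8).
    Then x = 3 + 7·6 = 45, valid modulo lcm(7, 8) = 56: x ≡ 45 (mod 56).
  Combine with x ≡ 1 (mod 3): since gcd(56, 3) = 1, we get a unique residue mod 168.
    Write x = 45 + 56·t and substitute into x ≡ 1 (mod 3): 56·t ≡ 1 − 45 = -44 (mod 3).
    Reduce coefficients mod 3: 2·t ≡ 1 (mod 3).
    The inverse of 2 mod 3 is 2 (since 2·2 = 4 = 1·3 + 1), so t ≡ 2·1 = 2 ≡ 2 (mod 3).
    Then x = 45 + 56·2 = 157, valid modulo lcm(56, 3) = 168: x ≡ 157 (mod 168).
Verify: 157 mod 7 = 3 ✓, 157 mod 8 = 5 ✓, 157 mod 3 = 1 ✓.

x ≡ 157 (mod 168).


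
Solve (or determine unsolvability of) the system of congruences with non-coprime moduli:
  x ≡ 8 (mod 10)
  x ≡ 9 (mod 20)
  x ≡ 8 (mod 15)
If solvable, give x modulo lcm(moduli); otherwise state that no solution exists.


Moduli 10, 20, 15 are not pairwise coprime, so CRT works modulo lcm(m_i) when all pairwise compatibility conditions hold.
Pairwise compatibility: gcd(m_i, m_j) must divide a_i - a_j for every pair.
Merge one congruence at a time:
  Start: x ≡ 8 (mod 10).
  Combine with x ≡ 9 (mod 20): gcd(10, 20) = 10, and 9 - 8 = 1 is NOT divisible by 10.
    ⇒ system is inconsistent (no integer solution).

No solution (the system is inconsistent).


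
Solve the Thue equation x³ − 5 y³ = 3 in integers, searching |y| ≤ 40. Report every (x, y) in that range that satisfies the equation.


The equation is x³ - 5y³ = 3. For fixed y, x³ = 5·y³ + 3, so a solution requires the RHS to be a perfect cube.
Strategy: iterate y from -40 to 40, compute RHS = 5·y³ + 3, and check whether it is a (positive or negative) perfect cube.
Check small values of y:
  y = 0: RHS = 3 is not a perfect cube.
  y = 1: RHS = 8 = (2)³ ⇒ x = 2 works.
  y = -1: RHS = -2 is not a perfect cube.
  y = 2: RHS = 43 is not a perfect cube.
  y = -2: RHS = -37 is not a perfect cube.
  y = 3: RHS = 138 is not a perfect cube.
  y = -3: RHS = -132 is not a perfect cube.
Continuing the search up to |y| = 40 finds no further solutions beyond those listed.
Collected solutions: (2, 1).

Solutions (with |y| ≤ 40): (2, 1).


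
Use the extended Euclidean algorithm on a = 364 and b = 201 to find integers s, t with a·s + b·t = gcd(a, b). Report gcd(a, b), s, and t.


Euclidean algorithm on (364, 201) — divide until remainder is 0:
  364 = 1 · 201 + 163
  201 = 1 · 163 + 38
  163 = 4 · 38 + 11
  38 = 3 · 11 + 5
  11 = 2 · 5 + 1
  5 = 5 · 1 + 0
gcd(364, 201) = 1.
Track Bezout coefficients alongside the remainders: start with r₀ = 364 = a·1 + b·0 (s = 1, t = 0) and r₁ = 201 = a·0 + b·1 (s = 0, t = 1); each new remainder r_{k+1} = r_{k-1} − q_k·r_k inherits s_{k+1} = s_{k-1} − q_k·s_k, t_{k+1} = t_{k-1} − q_k·t_k, so r_k = a·s_k + b·t_k at every step:
  q = 1: r = 163, s = 1 − 1·0 = 1, t = 0 − 1·1 = -1  (check: 364·1 + 201·(-1) = 163)
  q = 1: r = 38, s = 0 − 1·1 = -1, t = 1 − 1·(-1) = 2  (check: 364·(-1) + 201·2 = 38)
  q = 4: r = 11, s = 1 − 4·(-1) = 5, t = -1 − 4·2 = -9  (check: 364·5 + 201·(-9) = 11)
  q = 3: r = 5, s = -1 − 3·5 = -16, t = 2 − 3·(-9) = 29  (check: 364·(-16) + 201·29 = 5)
  q = 2: r = 1, s = 5 − 2·(-16) = 37, t = -9 − 2·29 = -67  (check: 364·37 + 201·(-67) = 1)
The row with r = 1 (the gcd) gives the Bezout coefficients s = 37, t = -67.
Result: 364 · (37) + 201 · (-67) = 1.

gcd(364, 201) = 1; s = 37, t = -67 (check: 364·37 + 201·(-67) = 1).


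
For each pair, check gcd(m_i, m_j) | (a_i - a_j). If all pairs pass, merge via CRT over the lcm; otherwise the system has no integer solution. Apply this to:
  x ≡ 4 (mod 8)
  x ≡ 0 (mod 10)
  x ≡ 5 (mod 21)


Moduli 8, 10, 21 are not pairwise coprime, so CRT works modulo lcm(m_i) when all pairwise compatibility conditions hold.
Pairwise compatibility: gcd(m_i, m_j) must divide a_i - a_j for every pair.
Merge one congruence at a time:
  Start: x ≡ 4 (mod 8).
  Combine with x ≡ 0 (mod 10): gcd(8, 10) = 2; 0 - 4 = -4, which IS divisible by 2, so compatible.
    Write x = 4 + 8·t and substitute into x ≡ 0 (mod 10): 8·t ≡ 0 − 4 = -4 (mod 10).
    Divide the congruence (and modulus) by g = 2: 4·t ≡ -2 (mod 5).
    Reduce coefficients mod 5: 4·t ≡ 3 (mod 5).
    The inverse of 4 mod 5 is 4 (since 4·4 = 16 = 3·5 + 1), so t ≡ 4·3 = 12 ≡ 2 (mod 5).
    Then x = 4 + 8·2 = 20, valid modulo lcm(8, 10) = 40: x ≡ 20 (mod 40).
  Combine with x ≡ 5 (mod 21): gcd(40, 21) = 1; 5 - 20 = -15, which IS divisible by 1, so compatible.
    Write x = 20 + 40·t and substitute into x ≡ 5 (mod 21): 40·t ≡ 5 − 20 = -15 (mod 21).
    Reduce coefficients mod 21: 19·t ≡ 6 (mod 21).
    The inverse of 19 mod 21 is 10 (since 19·10 = 190 = 9·21 + 1), so t ≡ 10·6 = 60 ≡ 18 (mod 21).
    Then x = 20 + 40·18 = 740, valid modulo lcm(40, 21) = 840: x ≡ 740 (mod 840).
Verify: 740 mod 8 = 4, 740 mod 10 = 0, 740 mod 21 = 5.

x ≡ 740 (mod 840).
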